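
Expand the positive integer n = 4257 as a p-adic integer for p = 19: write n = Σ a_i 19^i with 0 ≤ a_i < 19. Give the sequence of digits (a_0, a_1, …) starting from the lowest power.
(a_0, a_1, …) = (1, 15, 11)

Repeated division by 19 gives the digits low-to-high: 4257 = 1 + 15·19^1 + 11·19^2. Digit sequence: (1, 15, 11).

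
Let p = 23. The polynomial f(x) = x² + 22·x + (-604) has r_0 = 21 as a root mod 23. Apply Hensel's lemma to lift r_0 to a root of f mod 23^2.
r_1 = 504 (mod 529)

Hensel: r_{i+1} = r_i − f(r_i)·(f′(r_i))^{-1} mod 23^{i+2}, f′(x) = 2x + 22. Iterate:
  r_0 = 21 (mod 23)
  r_1 = 504 (mod 529)
Final: r = 504 satisfies f(r) ≡ 0 mod 23^2.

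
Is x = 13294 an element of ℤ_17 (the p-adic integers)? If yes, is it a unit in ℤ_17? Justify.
x ∈ ℤ_17 but not a unit; v_17(x) = 2 > 0

ℤ_17 = {x ∈ ℚ_17 : v_17(x) ≥ 0} and ℤ_17^× = {x ∈ ℤ_17 : v_17(x) = 0}. Here v_17(13294) = v_17(num) − v_17(den) = 2; compare against these criteria.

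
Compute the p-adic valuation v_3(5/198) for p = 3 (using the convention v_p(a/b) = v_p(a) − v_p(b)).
v_3(5/198) = -2

Factor powers of 3 from the numerator and denominator of the reduced fraction: 5 = 3^0 · 5 and 198 = 3^2 · 22. Apply v_p(a/b) = v_p(a) − v_p(b): v_3(5/198) = 0 − 2 = -2.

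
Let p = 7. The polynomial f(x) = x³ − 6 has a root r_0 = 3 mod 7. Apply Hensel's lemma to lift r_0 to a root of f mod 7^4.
r_3 = 808 (mod 2401)

Hensel: r_{i+1} = r_i − f(r_i)/f′(r_i) mod 7^{i+2}, where f′(x) = 3x². Iterate:
  r_0 = 3 (mod 7)
  r_1 = 24 (mod 49)
  r_2 = 122 (mod 343)
  r_3 = 808 (mod 2401)
Final: r = 808 with f(r) ≡ 0 mod 7^4.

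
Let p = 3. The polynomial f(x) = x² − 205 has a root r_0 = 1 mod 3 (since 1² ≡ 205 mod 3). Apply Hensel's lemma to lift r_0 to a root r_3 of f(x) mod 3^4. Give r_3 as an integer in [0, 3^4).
r_3 = 58 (mod 81)

Hensel's recurrence: r_{i+1} = r_i − f(r_i)·(f′(r_i))^{-1} mod 3^{i+2}, with f′(x) = 2x. Iterate:
  r_0 = 1 (mod 3)
  r_1 = 4 (mod 9)
  r_2 = 4 (mod 27)
  r_3 = 58 (mod 81)
Final: r_3 = 58, and one checks f(r_3) ≡ 0 mod 3^4.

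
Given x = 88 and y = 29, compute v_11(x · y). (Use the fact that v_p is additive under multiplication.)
v_11(2552) = 1

v_p(x) = 1 (factor: 88 = 11^1 · 8); v_p(y) = 0 (factor: 29 = 11^0 · 29). Additivity: v_p(xy) = v_p(x) + v_p(y) = 1 + 0 = 1. (Direct check: xy = 2552 = 11^1 · (232).)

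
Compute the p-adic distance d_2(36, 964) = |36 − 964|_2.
d_2(36, 964) = 1/32

Step 1 — x − y = 36 − 964 = -928. Step 2 — v_2(-928) = 5 (factor: -928 = −(2^5 · 29); the sign does not affect v_p). Step 3 — |x − y|_2 = 2^{-5} = 1/32.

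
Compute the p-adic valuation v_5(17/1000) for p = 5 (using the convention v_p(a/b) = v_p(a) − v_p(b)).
v_5(17/1000) = -3

Factor powers of 5 from the numerator and denominator of the reduced fraction: 17 = 5^0 · 17 and 1000 = 5^3 · 8. Apply v_p(a/b) = v_p(a) − v_p(b): v_5(17/1000) = 0 − 3 = -3.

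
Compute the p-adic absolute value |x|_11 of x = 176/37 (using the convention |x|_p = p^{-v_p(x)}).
|176/37|_11 = 1/11

Step 1 — compute v_11(x) by factoring powers of 11 out of the numerator and denominator: v_11(176/37) = 1. Step 2 — apply |x|_p = p^{-v_p(x)} = 11^{-1} = 1/11.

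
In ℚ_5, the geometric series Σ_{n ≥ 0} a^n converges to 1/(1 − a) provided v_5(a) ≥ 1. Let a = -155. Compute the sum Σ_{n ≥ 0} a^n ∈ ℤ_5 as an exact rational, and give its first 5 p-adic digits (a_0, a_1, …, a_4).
Σ a^n = 1/(1 − a) = 1/156;  first 5 digits = (1, 4, 4, 4, 0)

v_5(a) = 1 ≥ 1, so the series converges in ℤ_5 to 1/(1 − a) = 1/(1 − (-155)) = 1/156. Expand this rational in ℤ_5: compute digits iteratively via d_i = x_i mod 5, x_{i+1} = (x_i − d_i)/5. The first 5 digits are (1, 4, 4, 4, 0).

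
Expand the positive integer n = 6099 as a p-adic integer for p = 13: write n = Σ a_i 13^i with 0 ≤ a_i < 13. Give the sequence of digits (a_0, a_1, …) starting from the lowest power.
(a_0, a_1, …) = (2, 1, 10, 2)

Repeated division by 13 gives the digits low-to-high: 6099 = 2 + 1·13^1 + 10·13^2 + 2·13^3. Digit sequence: (2, 1, 10, 2).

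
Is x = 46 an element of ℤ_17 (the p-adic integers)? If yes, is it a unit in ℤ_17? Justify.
x ∈ ℤ_17^× (unit); v_17(x) = 0

ℤ_17 = {x ∈ ℚ_17 : v_17(x) ≥ 0} and ℤ_17^× = {x ∈ ℤ_17 : v_17(x) = 0}. Here v_17(46) = v_17(num) − v_17(den) = 0; compare against these criteria.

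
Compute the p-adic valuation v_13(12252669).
v_13(12252669) = 5

v_13(n) is the largest exponent k such that 13^k divides n. Factor out: 12252669 = 13^5 · 33. (Sign doesn't affect v_p.) So v_13(12252669) = 5.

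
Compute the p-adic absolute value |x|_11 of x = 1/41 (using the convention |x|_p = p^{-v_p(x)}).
|1/41|_11 = 1

Step 1 — compute v_11(x) by factoring powers of 11 out of the numerator and denominator: v_11(1/41) = 0. Step 2 — apply |x|_p = p^{-v_p(x)} = 11^{0} = 1.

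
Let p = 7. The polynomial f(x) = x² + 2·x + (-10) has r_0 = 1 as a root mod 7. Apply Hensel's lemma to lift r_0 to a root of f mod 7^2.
r_1 = 15 (mod 49)

Hensel: r_{i+1} = r_i − f(r_i)·(f′(r_i))^{-1} mod 7^{i+2}, f′(x) = 2x + 2. Iterate:
  r_0 = 1 (mod 7)
  r_1 = 15 (mod 49)
Final: r = 15 satisfies f(r) ≡ 0 mod 7^2.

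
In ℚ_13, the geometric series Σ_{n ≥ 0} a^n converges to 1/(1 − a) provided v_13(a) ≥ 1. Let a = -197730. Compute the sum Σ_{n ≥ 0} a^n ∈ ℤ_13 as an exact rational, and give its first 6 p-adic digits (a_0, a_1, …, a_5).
Σ a^n = 1/(1 − a) = 1/197731;  first 6 digits = (1, 0, 0, 1, 6, 12)

v_13(a) = 3 ≥ 1, so the series converges in ℤ_13 to 1/(1 − a) = 1/(1 − (-197730)) = 1/197731. Expand this rational in ℤ_13: compute digits iteratively via d_i = x_i mod 13, x_{i+1} = (x_i − d_i)/13. The first 6 digits are (1, 0, 0, 1, 6, 12).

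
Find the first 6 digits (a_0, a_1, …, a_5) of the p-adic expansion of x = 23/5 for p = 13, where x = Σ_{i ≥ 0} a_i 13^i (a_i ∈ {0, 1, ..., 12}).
(a_0, …, a_5) = (2, 8, 2, 5, 10, 7)

v_13(23/5) = 0 (numerator and denominator both coprime to 13), so x ∈ ℤ_13^×. Compute digits iteratively via a_i = x_i mod 13, x_{i+1} = (x_i − a_i)/13, with x_0 = x:
  x_0 = 23/5;  a_0 = 2;  x_1 = (x_0 − 2)/13 = 1/5
  x_1 = 1/5;  a_1 = 8;  x_2 = (x_1 − 8)/13 = -3/5
  x_2 = -3/5;  a_2 = 2;  x_3 = (x_2 − 2)/13 = -1/5
  x_3 = -1/5;  a_3 = 5;  x_4 = (x_3 − 5)/13 = -2/5
  x_4 = -2/5;  a_4 = 10;  x_5 = (x_4 − 10)/13 = -4/5
  x_5 = -4/5;  a_5 = 7;  x_6 = (x_5 − 7)/13 = -3/5
Digits: (2, 8, 2, 5, 10, 7).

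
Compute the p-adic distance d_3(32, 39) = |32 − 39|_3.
d_3(32, 39) = 1

Step 1 — x − y = 32 − 39 = -7. Step 2 — v_3(-7) = 0 (factor: -7 = −(3^0 · 7); the sign does not affect v_p). Step 3 — |x − y|_3 = 3^{0} = 1.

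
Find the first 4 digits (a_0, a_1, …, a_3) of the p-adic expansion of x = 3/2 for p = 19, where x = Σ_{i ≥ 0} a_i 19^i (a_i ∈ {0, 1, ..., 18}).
(a_0, …, a_3) = (11, 9, 9, 9)

v_19(3/2) = 0 (numerator and denominator both coprime to 19), so x ∈ ℤ_19^×. Compute digits iteratively via a_i = x_i mod 19, x_{i+1} = (x_i − a_i)/19, with x_0 = x:
  x_0 = 3/2;  a_0 = 11;  x_1 = (x_0 − 11)/19 = -1/2
  x_1 = -1/2;  a_1 = 9;  x_2 = (x_1 − 9)/19 = -1/2
  x_2 = -1/2;  a_2 = 9;  x_3 = (x_2 − 9)/19 = -1/2
  x_3 = -1/2;  a_3 = 9;  x_4 = (x_3 − 9)/19 = -1/2
Digits: (11, 9, 9, 9).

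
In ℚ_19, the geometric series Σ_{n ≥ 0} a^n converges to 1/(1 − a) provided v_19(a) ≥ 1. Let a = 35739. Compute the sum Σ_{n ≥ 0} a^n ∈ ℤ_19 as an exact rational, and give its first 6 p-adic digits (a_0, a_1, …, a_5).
Σ a^n = 1/(1 − a) = -1/35738;  first 6 digits = (1, 0, 4, 5, 16, 2)

v_19(a) = 2 ≥ 1, so the series converges in ℤ_19 to 1/(1 − a) = 1/(1 − 35739) = -1/35738. Expand this rational in ℤ_19: compute digits iteratively via d_i = x_i mod 19, x_{i+1} = (x_i − d_i)/19. The first 6 digits are (1, 0, 4, 5, 16, 2).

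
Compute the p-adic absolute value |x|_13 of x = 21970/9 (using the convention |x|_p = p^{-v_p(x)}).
|21970/9|_13 = 1/2197

Step 1 — compute v_13(x) by factoring powers of 13 out of the numerator and denominator: v_13(21970/9) = 3. Step 2 — apply |x|_p = p^{-v_p(x)} = 13^{-3} = 1/2197.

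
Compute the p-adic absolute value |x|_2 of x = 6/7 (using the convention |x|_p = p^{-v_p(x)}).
|6/7|_2 = 1/2

Step 1 — compute v_2(x) by factoring powers of 2 out of the numerator and denominator: v_2(6/7) = 1. Step 2 — apply |x|_p = p^{-v_p(x)} = 2^{-1} = 1/2.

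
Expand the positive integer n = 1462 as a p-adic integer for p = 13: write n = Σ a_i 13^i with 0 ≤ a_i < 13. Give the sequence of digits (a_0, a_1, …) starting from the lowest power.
(a_0, a_1, …) = (6, 8, 8)

Repeated division by 13 gives the digits low-to-high: 1462 = 6 + 8·13^1 + 8·13^2. Digit sequence: (6, 8, 8).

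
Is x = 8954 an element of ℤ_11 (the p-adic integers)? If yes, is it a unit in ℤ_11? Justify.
x ∈ ℤ_11 but not a unit; v_11(x) = 2 > 0

ℤ_11 = {x ∈ ℚ_11 : v_11(x) ≥ 0} and ℤ_11^× = {x ∈ ℤ_11 : v_11(x) = 0}. Here v_11(8954) = v_11(num) − v_11(den) = 2; compare against these criteria.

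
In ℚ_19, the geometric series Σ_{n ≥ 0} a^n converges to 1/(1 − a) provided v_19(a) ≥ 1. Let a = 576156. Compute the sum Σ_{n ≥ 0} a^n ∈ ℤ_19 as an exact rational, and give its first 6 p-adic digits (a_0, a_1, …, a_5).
Σ a^n = 1/(1 − a) = -1/576155;  first 6 digits = (1, 0, 0, 8, 4, 0)

v_19(a) = 3 ≥ 1, so the series converges in ℤ_19 to 1/(1 − a) = 1/(1 − 576156) = -1/576155. Expand this rational in ℤ_19: compute digits iteratively via d_i = x_i mod 19, x_{i+1} = (x_i − d_i)/19. The first 6 digits are (1, 0, 0, 8, 4, 0).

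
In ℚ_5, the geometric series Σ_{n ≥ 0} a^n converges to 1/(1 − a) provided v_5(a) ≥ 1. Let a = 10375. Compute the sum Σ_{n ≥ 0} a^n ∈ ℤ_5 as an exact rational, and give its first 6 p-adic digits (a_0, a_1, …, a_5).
Σ a^n = 1/(1 − a) = -1/10374;  first 6 digits = (1, 0, 0, 3, 1, 3)

v_5(a) = 3 ≥ 1, so the series converges in ℤ_5 to 1/(1 − a) = 1/(1 − 10375) = -1/10374. Expand this rational in ℤ_5: compute digits iteratively via d_i = x_i mod 5, x_{i+1} = (x_i − d_i)/5. The first 6 digits are (1, 0, 0, 3, 1, 3).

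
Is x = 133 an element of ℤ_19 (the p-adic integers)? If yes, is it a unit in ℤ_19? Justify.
x ∈ ℤ_19 but not a unit; v_19(x) = 1 > 0

ℤ_19 = {x ∈ ℚ_19 : v_19(x) ≥ 0} and ℤ_19^× = {x ∈ ℤ_19 : v_19(x) = 0}. Here v_19(133) = v_19(num) − v_19(den) = 1; compare against these criteria.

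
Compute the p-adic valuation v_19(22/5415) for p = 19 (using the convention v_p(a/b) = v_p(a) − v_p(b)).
v_19(22/5415) = -2

Factor powers of 19 from the numerator and denominator of the reduced fraction: 22 = 19^0 · 22 and 5415 = 19^2 · 15. Apply v_p(a/b) = v_p(a) − v_p(b): v_19(22/5415) = 0 − 2 = -2.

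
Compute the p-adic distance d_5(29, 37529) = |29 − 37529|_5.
d_5(29, 37529) = 1/3125

Step 1 — x − y = 29 − 37529 = -37500. Step 2 — v_5(-37500) = 5 (factor: -37500 = −(5^5 · 12); the sign does not affect v_p). Step 3 — |x − y|_5 = 5^{-5} = 1/3125.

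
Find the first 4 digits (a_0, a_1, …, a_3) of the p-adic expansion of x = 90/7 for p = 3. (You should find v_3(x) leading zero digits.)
(a_0, …, a_3) = (0, 0, 1, 1)

v_3(90/7) = 2, so a_0 = ... = a_1 = 0. Factor out: x = 3^2 · u with u = 10/7 a unit in ℤ_3. Expand u iteratively via a_{v+i} = u_i mod 3, u_{i+1} = (u_i − a_{v+i})/3:
  u_0 = 10/7;  a_2 = 1;  u_1 = (u_0 − 1)/3 = 1/7
  u_1 = 1/7;  a_3 = 1;  u_2 = (u_1 − 1)/3 = -2/7
Digits: (0, 0, 1, 1).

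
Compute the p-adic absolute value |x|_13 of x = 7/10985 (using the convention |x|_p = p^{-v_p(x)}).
|7/10985|_13 = 2197

Step 1 — compute v_13(x) by factoring powers of 13 out of the numerator and denominator: v_13(7/10985) = -3. Step 2 — apply |x|_p = p^{-v_p(x)} = 13^{3} = 2197.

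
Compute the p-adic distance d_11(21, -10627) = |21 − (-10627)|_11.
d_11(21, -10627) = 1/1331

Step 1 — x − y = 21 − (-10627) = 10648. Step 2 — v_11(10648) = 3 (factor: 10648 = (11^3 · 8); the sign does not affect v_p). Step 3 — |x − y|_11 = 11^{-3} = 1/1331.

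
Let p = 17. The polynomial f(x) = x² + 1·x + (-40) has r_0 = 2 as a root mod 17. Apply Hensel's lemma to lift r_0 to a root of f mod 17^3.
r_2 = 3419 (mod 4913)

Hensel: r_{i+1} = r_i − f(r_i)·(f′(r_i))^{-1} mod 17^{i+2}, f′(x) = 2x + 1. Iterate:
  r_0 = 2 (mod 17)
  r_1 = 240 (mod 289)
  r_2 = 3419 (mod 4913)
Final: r = 3419 satisfies f(r) ≡ 0 mod 17^3.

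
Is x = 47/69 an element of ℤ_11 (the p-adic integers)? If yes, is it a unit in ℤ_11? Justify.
x ∈ ℤ_11^× (unit); v_11(x) = 0

ℤ_11 = {x ∈ ℚ_11 : v_11(x) ≥ 0} and ℤ_11^× = {x ∈ ℤ_11 : v_11(x) = 0}. Here v_11(47/69) = v_11(num) − v_11(den) = 0; compare against these criteria.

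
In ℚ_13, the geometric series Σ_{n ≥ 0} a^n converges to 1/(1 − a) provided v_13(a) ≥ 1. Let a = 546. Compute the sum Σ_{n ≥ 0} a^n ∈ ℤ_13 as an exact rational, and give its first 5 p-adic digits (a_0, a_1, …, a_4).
Σ a^n = 1/(1 − a) = -1/545;  first 5 digits = (1, 3, 12, 6, 5)

v_13(a) = 1 ≥ 1, so the series converges in ℤ_13 to 1/(1 − a) = 1/(1 − 546) = -1/545. Expand this rational in ℤ_13: compute digits iteratively via d_i = x_i mod 13, x_{i+1} = (x_i − d_i)/13. The first 5 digits are (1, 3, 12, 6, 5).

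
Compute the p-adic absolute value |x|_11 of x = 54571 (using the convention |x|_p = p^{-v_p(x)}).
|54571|_11 = 1/1331

Step 1 — compute v_11(x) by factoring powers of 11 out of the numerator and denominator: v_11(54571) = 3. Step 2 — apply |x|_p = p^{-v_p(x)} = 11^{-3} = 1/1331.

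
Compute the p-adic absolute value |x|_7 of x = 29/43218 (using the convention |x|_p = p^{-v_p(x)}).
|29/43218|_7 = 2401

Step 1 — compute v_7(x) by factoring powers of 7 out of the numerator and denominator: v_7(29/43218) = -4. Step 2 — apply |x|_p = p^{-v_p(x)} = 7^{4} = 2401.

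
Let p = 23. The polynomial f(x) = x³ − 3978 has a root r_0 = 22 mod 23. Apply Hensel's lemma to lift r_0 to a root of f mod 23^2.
r_1 = 91 (mod 529)

Hensel: r_{i+1} = r_i − f(r_i)/f′(r_i) mod 23^{i+2}, where f′(x) = 3x². Iterate:
  r_0 = 22 (mod 23)
  r_1 = 91 (mod 529)
Final: r = 91 with f(r) ≡ 0 mod 23^2.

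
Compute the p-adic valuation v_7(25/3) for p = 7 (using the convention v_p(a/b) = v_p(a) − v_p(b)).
v_7(25/3) = 0

Factor powers of 7 from the numerator and denominator of the reduced fraction: 25 = 7^0 · 25 and 3 = 7^0 · 3. Apply v_p(a/b) = v_p(a) − v_p(b): v_7(25/3) = 0 − 0 = 0.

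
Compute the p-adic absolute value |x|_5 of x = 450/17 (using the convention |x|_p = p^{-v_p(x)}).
|450/17|_5 = 1/25

Step 1 — compute v_5(x) by factoring powers of 5 out of the numerator and denominator: v_5(450/17) = 2. Step 2 — apply |x|_p = p^{-v_p(x)} = 5^{-2} = 1/25.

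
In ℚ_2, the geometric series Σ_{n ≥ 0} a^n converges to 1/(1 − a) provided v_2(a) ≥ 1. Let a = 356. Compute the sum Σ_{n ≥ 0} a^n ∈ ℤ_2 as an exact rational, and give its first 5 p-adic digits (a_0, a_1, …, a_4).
Σ a^n = 1/(1 − a) = -1/355;  first 5 digits = (1, 0, 1, 0, 1)

v_2(a) = 2 ≥ 1, so the series converges in ℤ_2 to 1/(1 − a) = 1/(1 − 356) = -1/355. Expand this rational in ℤ_2: compute digits iteratively via d_i = x_i mod 2, x_{i+1} = (x_i − d_i)/2. The first 5 digits are (1, 0, 1, 0, 1).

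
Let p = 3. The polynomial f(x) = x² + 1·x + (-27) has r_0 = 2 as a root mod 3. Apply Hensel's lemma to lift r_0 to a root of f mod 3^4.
r_3 = 53 (mod 81)

Hensel: r_{i+1} = r_i − f(r_i)·(f′(r_i))^{-1} mod 3^{i+2}, f′(x) = 2x + 1. Iterate:
  r_0 = 2 (mod 3)
  r_1 = 8 (mod 9)
  r_2 = 26 (mod 27)
  r_3 = 53 (mod 81)
Final: r = 53 satisfies f(r) ≡ 0 mod 3^4.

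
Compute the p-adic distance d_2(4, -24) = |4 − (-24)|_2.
d_2(4, -24) = 1/4

Step 1 — x − y = 4 − (-24) = 28. Step 2 — v_2(28) = 2 (factor: 28 = (2^2 · 7); the sign does not affect v_p). Step 3 — |x − y|_2 = 2^{-2} = 1/4.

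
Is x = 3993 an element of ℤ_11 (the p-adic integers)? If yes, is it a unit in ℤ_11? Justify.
x ∈ ℤ_11 but not a unit; v_11(x) = 3 > 0

ℤ_11 = {x ∈ ℚ_11 : v_11(x) ≥ 0} and ℤ_11^× = {x ∈ ℤ_11 : v_11(x) = 0}. Here v_11(3993) = v_11(num) − v_11(den) = 3; compare against these criteria.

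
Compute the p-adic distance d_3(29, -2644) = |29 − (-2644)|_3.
d_3(29, -2644) = 1/243

Step 1 — x − y = 29 − (-2644) = 2673. Step 2 — v_3(2673) = 5 (factor: 2673 = (3^5 · 11); the sign does not affect v_p). Step 3 — |x − y|_3 = 3^{-5} = 1/243.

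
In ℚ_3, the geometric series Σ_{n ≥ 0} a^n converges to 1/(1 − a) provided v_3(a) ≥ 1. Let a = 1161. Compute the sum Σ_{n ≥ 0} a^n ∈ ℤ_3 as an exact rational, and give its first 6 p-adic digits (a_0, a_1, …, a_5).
Σ a^n = 1/(1 − a) = -1/1160;  first 6 digits = (1, 0, 0, 1, 2, 1)

v_3(a) = 3 ≥ 1, so the series converges in ℤ_3 to 1/(1 − a) = 1/(1 − 1161) = -1/1160. Expand this rational in ℤ_3: compute digits iteratively via d_i = x_i mod 3, x_{i+1} = (x_i − d_i)/3. The first 6 digits are (1, 0, 0, 1, 2, 1).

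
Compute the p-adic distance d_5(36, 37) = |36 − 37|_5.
d_5(36, 37) = 1

Step 1 — x − y = 36 − 37 = -1. Step 2 — v_5(-1) = 0 (factor: -1 = −(5^0 · 1); the sign does not affect v_p). Step 3 — |x − y|_5 = 5^{0} = 1.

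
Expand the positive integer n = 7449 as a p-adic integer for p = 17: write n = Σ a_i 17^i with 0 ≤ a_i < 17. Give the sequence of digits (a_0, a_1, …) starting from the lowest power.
(a_0, a_1, …) = (3, 13, 8, 1)

Repeated division by 17 gives the digits low-to-high: 7449 = 3 + 13·17^1 + 8·17^2 + 1·17^3. Digit sequence: (3, 13, 8, 1).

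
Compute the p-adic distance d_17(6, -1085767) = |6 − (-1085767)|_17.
d_17(6, -1085767) = 1/83521

Step 1 — x − y = 6 − (-1085767) = 1085773. Step 2 — v_17(1085773) = 4 (factor: 1085773 = (17^4 · 13); the sign does not affect v_p). Step 3 — |x − y|_17 = 17^{-4} = 1/83521.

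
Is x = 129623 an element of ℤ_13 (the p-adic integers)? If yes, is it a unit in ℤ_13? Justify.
x ∈ ℤ_13 but not a unit; v_13(x) = 3 > 0

ℤ_13 = {x ∈ ℚ_13 : v_13(x) ≥ 0} and ℤ_13^× = {x ∈ ℤ_13 : v_13(x) = 0}. Here v_13(129623) = v_13(num) − v_13(den) = 3; compare against these criteria.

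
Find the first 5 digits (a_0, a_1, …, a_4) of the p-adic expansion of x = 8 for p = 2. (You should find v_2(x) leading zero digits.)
(a_0, …, a_4) = (0, 0, 0, 1, 0)

v_2(8) = 3, so a_0 = ... = a_2 = 0. Factor out: x = 2^3 · u with u = 1 a unit in ℤ_2. Expand u iteratively via a_{v+i} = u_i mod 2, u_{i+1} = (u_i − a_{v+i})/2:
  u_0 = 1;  a_3 = 1;  u_1 = (u_0 − 1)/2 = 0
  u_1 = 0;  a_4 = 0;  u_2 = (u_1 − 0)/2 = 0
Digits: (0, 0, 0, 1, 0).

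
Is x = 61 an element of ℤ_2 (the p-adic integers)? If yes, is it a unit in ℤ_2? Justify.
x ∈ ℤ_2^× (unit); v_2(x) = 0

ℤ_2 = {x ∈ ℚ_2 : v_2(x) ≥ 0} and ℤ_2^× = {x ∈ ℤ_2 : v_2(x) = 0}. Here v_2(61) = v_2(num) − v_2(den) = 0; compare against these criteria.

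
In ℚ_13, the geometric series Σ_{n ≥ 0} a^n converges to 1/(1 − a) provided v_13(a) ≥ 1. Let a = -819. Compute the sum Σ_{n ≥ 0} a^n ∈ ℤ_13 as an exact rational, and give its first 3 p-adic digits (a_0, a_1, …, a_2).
Σ a^n = 1/(1 − a) = 1/820;  first 3 digits = (1, 2, 12)

v_13(a) = 1 ≥ 1, so the series converges in ℤ_13 to 1/(1 − a) = 1/(1 − (-819)) = 1/820. Expand this rational in ℤ_13: compute digits iteratively via d_i = x_i mod 13, x_{i+1} = (x_i − d_i)/13. The first 3 digits are (1, 2, 12).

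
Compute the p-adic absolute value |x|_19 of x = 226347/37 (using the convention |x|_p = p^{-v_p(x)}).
|226347/37|_19 = 1/6859

Step 1 — compute v_19(x) by factoring powers of 19 out of the numerator and denominator: v_19(226347/37) = 3. Step 2 — apply |x|_p = p^{-v_p(x)} = 19^{-3} = 1/6859.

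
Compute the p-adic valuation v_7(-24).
v_7(-24) = 0

v_7(n) is the largest exponent k such that 7^k divides n. Factor out: -24 = -7^0 · 24. (Sign doesn't affect v_p.) So v_7(-24) = 0.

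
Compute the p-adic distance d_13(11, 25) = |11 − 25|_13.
d_13(11, 25) = 1

Step 1 — x − y = 11 − 25 = -14. Step 2 — v_13(-14) = 0 (factor: -14 = −(13^0 · 14); the sign does not affect v_p). Step 3 — |x − y|_13 = 13^{0} = 1.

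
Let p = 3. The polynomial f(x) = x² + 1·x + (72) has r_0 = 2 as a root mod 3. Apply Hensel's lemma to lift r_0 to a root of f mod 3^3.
r_2 = 17 (mod 27)

Hensel: r_{i+1} = r_i − f(r_i)·(f′(r_i))^{-1} mod 3^{i+2}, f′(x) = 2x + 1. Iterate:
  r_0 = 2 (mod 3)
  r_1 = 8 (mod 9)
  r_2 = 17 (mod 27)
Final: r = 17 satisfies f(r) ≡ 0 mod 3^3.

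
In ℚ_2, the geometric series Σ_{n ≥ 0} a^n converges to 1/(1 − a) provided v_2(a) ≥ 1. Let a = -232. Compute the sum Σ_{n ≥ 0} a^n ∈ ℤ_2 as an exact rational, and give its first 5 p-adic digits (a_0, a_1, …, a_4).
Σ a^n = 1/(1 − a) = 1/233;  first 5 digits = (1, 0, 0, 1, 1)

v_2(a) = 3 ≥ 1, so the series converges in ℤ_2 to 1/(1 − a) = 1/(1 − (-232)) = 1/233. Expand this rational in ℤ_2: compute digits iteratively via d_i = x_i mod 2, x_{i+1} = (x_i − d_i)/2. The first 5 digits are (1, 0, 0, 1, 1).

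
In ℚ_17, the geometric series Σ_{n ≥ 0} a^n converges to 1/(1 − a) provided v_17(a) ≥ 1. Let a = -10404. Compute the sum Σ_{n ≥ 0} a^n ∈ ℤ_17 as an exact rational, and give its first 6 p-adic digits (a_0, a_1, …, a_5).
Σ a^n = 1/(1 − a) = 1/10405;  first 6 digits = (1, 0, 15, 14, 3, 8)

v_17(a) = 2 ≥ 1, so the series converges in ℤ_17 to 1/(1 − a) = 1/(1 − (-10404)) = 1/10405. Expand this rational in ℤ_17: compute digits iteratively via d_i = x_i mod 17, x_{i+1} = (x_i − d_i)/17. The first 6 digits are (1, 0, 15, 14, 3, 8).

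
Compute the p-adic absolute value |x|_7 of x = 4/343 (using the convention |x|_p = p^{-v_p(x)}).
|4/343|_7 = 343

Step 1 — compute v_7(x) by factoring powers of 7 out of the numerator and denominator: v_7(4/343) = -3. Step 2 — apply |x|_p = p^{-v_p(x)} = 7^{3} = 343.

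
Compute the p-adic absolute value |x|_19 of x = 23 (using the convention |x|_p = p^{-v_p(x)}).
|23|_19 = 1

Step 1 — compute v_19(x) by factoring powers of 19 out of the numerator and denominator: v_19(23) = 0. Step 2 — apply |x|_p = p^{-v_p(x)} = 19^{0} = 1.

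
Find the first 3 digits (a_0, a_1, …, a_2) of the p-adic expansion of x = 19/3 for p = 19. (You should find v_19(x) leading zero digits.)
(a_0, …, a_2) = (0, 13, 12)

v_19(19/3) = 1, so a_0 = ... = a_0 = 0. Factor out: x = 19^1 · u with u = 1/3 a unit in ℤ_19. Expand u iteratively via a_{v+i} = u_i mod 19, u_{i+1} = (u_i − a_{v+i})/19:
  u_0 = 1/3;  a_1 = 13;  u_1 = (u_0 − 13)/19 = -2/3
  u_1 = -2/3;  a_2 = 12;  u_2 = (u_1 − 12)/19 = -2/3
Digits: (0, 13, 12).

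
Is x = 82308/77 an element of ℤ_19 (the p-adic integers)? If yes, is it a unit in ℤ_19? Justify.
x ∈ ℤ_19 but not a unit; v_19(x) = 3 > 0

ℤ_19 = {x ∈ ℚ_19 : v_19(x) ≥ 0} and ℤ_19^× = {x ∈ ℤ_19 : v_19(x) = 0}. Here v_19(82308/77) = v_19(num) − v_19(den) = 3; compare against these criteria.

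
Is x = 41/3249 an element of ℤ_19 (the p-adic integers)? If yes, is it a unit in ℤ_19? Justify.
x ∉ ℤ_19 (v_19(x) = -2 < 0)

ℤ_19 = {x ∈ ℚ_19 : v_19(x) ≥ 0} and ℤ_19^× = {x ∈ ℤ_19 : v_19(x) = 0}. Here v_19(41/3249) = v_19(num) − v_19(den) = -2; compare against these criteria.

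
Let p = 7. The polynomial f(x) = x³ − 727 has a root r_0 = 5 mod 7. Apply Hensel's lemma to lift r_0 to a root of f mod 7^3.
r_2 = 145 (mod 343)

Hensel: r_{i+1} = r_i − f(r_i)/f′(r_i) mod 7^{i+2}, where f′(x) = 3x². Iterate:
  r_0 = 5 (mod 7)
  r_1 = 47 (mod 49)
  r_2 = 145 (mod 343)
Final: r = 145 with f(r) ≡ 0 mod 7^3.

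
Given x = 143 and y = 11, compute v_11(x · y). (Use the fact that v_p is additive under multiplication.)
v_11(1573) = 2

v_p(x) = 1 (factor: 143 = 11^1 · 13); v_p(y) = 1 (factor: 11 = 11^1 · 1). Additivity: v_p(xy) = v_p(x) + v_p(y) = 1 + 1 = 2. (Direct check: xy = 1573 = 11^2 · (13).)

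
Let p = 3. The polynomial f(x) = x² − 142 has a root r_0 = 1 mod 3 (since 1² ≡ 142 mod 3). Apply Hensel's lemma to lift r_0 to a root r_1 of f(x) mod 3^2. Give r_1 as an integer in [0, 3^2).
r_1 = 4 (mod 9)

Hensel's recurrence: r_{i+1} = r_i − f(r_i)·(f′(r_i))^{-1} mod 3^{i+2}, with f′(x) = 2x. Iterate:
  r_0 = 1 (mod 3)
  r_1 = 4 (mod 9)
Final: r_1 = 4, and one checks f(r_1) ≡ 0 mod 3^2.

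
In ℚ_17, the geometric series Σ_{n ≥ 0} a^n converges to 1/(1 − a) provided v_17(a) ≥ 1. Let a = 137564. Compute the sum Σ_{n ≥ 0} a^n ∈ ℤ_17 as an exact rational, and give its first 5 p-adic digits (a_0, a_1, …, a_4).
Σ a^n = 1/(1 − a) = -1/137563;  first 5 digits = (1, 0, 0, 11, 1)

v_17(a) = 3 ≥ 1, so the series converges in ℤ_17 to 1/(1 − a) = 1/(1 − 137564) = -1/137563. Expand this rational in ℤ_17: compute digits iteratively via d_i = x_i mod 17, x_{i+1} = (x_i − d_i)/17. The first 5 digits are (1, 0, 0, 11, 1).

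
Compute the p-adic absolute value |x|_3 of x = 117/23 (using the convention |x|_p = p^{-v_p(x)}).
|117/23|_3 = 1/9

Step 1 — compute v_3(x) by factoring powers of 3 out of the numerator and denominator: v_3(117/23) = 2. Step 2 — apply |x|_p = p^{-v_p(x)} = 3^{-2} = 1/9.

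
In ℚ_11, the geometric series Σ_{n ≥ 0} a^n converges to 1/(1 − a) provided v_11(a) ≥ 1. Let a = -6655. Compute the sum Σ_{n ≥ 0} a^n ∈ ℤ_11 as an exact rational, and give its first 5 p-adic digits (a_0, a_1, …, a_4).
Σ a^n = 1/(1 − a) = 1/6656;  first 5 digits = (1, 0, 0, 6, 10)

v_11(a) = 3 ≥ 1, so the series converges in ℤ_11 to 1/(1 − a) = 1/(1 − (-6655)) = 1/6656. Expand this rational in ℤ_11: compute digits iteratively via d_i = x_i mod 11, x_{i+1} = (x_i − d_i)/11. The first 5 digits are (1, 0, 0, 6, 10).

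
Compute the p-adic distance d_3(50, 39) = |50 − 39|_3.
d_3(50, 39) = 1

Step 1 — x − y = 50 − 39 = 11. Step 2 — v_3(11) = 0 (factor: 11 = (3^0 · 11); the sign does not affect v_p). Step 3 — |x − y|_3 = 3^{0} = 1.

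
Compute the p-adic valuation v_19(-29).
v_19(-29) = 0

v_19(n) is the largest exponent k such that 19^k divides n. Factor out: -29 = -19^0 · 29. (Sign doesn't affect v_p.) So v_19(-29) = 0.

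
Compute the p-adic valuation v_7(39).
v_7(39) = 0

v_7(n) is the largest exponent k such that 7^k divides n. Factor out: 39 = 7^0 · 39. (Sign doesn't affect v_p.) So v_7(39) = 0.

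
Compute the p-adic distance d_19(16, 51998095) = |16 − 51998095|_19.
d_19(16, 51998095) = 1/2476099

Step 1 — x − y = 16 − 51998095 = -51998079. Step 2 — v_19(-51998079) = 5 (factor: -51998079 = −(19^5 · 21); the sign does not affect v_p). Step 3 — |x − y|_19 = 19^{-5} = 1/2476099.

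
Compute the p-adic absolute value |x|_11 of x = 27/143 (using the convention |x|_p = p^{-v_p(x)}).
|27/143|_11 = 11

Step 1 — compute v_11(x) by factoring powers of 11 out of the numerator and denominator: v_11(27/143) = -1. Step 2 — apply |x|_p = p^{-v_p(x)} = 11^{1} = 11.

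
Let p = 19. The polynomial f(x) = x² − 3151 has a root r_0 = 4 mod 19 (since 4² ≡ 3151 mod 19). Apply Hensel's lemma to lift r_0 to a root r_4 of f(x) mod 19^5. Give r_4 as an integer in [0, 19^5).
r_4 = 2059946 (mod 2476099)

Hensel's recurrence: r_{i+1} = r_i − f(r_i)·(f′(r_i))^{-1} mod 19^{i+2}, with f′(x) = 2x. Iterate:
  r_0 = 4 (mod 19)
  r_1 = 80 (mod 361)
  r_2 = 2246 (mod 6859)
  r_3 = 105131 (mod 130321)
  r_4 = 2059946 (mod 2476099)
Final: r_4 = 2059946, and one checks f(r_4) ≡ 0 mod 19^5.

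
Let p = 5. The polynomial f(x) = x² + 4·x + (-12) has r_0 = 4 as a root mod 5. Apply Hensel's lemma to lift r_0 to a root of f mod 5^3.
r_2 = 119 (mod 125)

Hensel: r_{i+1} = r_i − f(r_i)·(f′(r_i))^{-1} mod 5^{i+2}, f′(x) = 2x + 4. Iterate:
  r_0 = 4 (mod 5)
  r_1 = 19 (mod 25)
  r_2 = 119 (mod 125)
Final: r = 119 satisfies f(r) ≡ 0 mod 5^3.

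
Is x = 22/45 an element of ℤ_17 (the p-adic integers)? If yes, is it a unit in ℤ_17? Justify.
x ∈ ℤ_17^× (unit); v_17(x) = 0

ℤ_17 = {x ∈ ℚ_17 : v_17(x) ≥ 0} and ℤ_17^× = {x ∈ ℤ_17 : v_17(x) = 0}. Here v_17(22/45) = v_17(num) − v_17(den) = 0; compare against these criteria.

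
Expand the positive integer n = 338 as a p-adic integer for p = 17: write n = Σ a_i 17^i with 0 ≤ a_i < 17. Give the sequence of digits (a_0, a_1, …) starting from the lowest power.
(a_0, a_1, …) = (15, 2, 1)

Repeated division by 17 gives the digits low-to-high: 338 = 15 + 2·17^1 + 1·17^2. Digit sequence: (15, 2, 1).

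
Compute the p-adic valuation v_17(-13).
v_17(-13) = 0

v_17(n) is the largest exponent k such that 17^k divides n. Factor out: -13 = -17^0 · 13. (Sign doesn't affect v_p.) So v_17(-13) = 0.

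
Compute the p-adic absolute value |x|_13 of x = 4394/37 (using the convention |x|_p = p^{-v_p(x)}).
|4394/37|_13 = 1/2197

Step 1 — compute v_13(x) by factoring powers of 13 out of the numerator and denominator: v_13(4394/37) = 3. Step 2 — apply |x|_p = p^{-v_p(x)} = 13^{-3} = 1/2197.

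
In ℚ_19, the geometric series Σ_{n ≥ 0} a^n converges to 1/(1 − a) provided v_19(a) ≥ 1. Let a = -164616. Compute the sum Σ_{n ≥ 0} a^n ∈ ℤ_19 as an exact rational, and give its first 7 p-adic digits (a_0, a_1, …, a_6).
Σ a^n = 1/(1 − a) = 1/164617;  first 7 digits = (1, 0, 0, 14, 17, 18, 5)

v_19(a) = 3 ≥ 1, so the series converges in ℤ_19 to 1/(1 − a) = 1/(1 − (-164616)) = 1/164617. Expand this rational in ℤ_19: compute digits iteratively via d_i = x_i mod 19, x_{i+1} = (x_i − d_i)/19. The first 7 digits are (1, 0, 0, 14, 17, 18, 5).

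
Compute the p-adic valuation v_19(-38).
v_19(-38) = 1

v_19(n) is the largest exponent k such that 19^k divides n. Factor out: -38 = -19^1 · 2. (Sign doesn't affect v_p.) So v_19(-38) = 1.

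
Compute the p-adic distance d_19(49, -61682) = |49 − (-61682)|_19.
d_19(49, -61682) = 1/6859

Step 1 — x − y = 49 − (-61682) = 61731. Step 2 — v_19(61731) = 3 (factor: 61731 = (19^3 · 9); the sign does not affect v_p). Step 3 — |x − y|_19 = 19^{-3} = 1/6859.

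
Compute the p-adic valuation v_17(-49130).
v_17(-49130) = 3

v_17(n) is the largest exponent k such that 17^k divides n. Factor out: -49130 = -17^3 · 10. (Sign doesn't affect v_p.) So v_17(-49130) = 3.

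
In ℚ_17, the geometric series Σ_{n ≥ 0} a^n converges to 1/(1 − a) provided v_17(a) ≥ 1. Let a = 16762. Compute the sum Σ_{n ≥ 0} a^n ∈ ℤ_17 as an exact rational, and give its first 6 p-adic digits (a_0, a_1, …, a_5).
Σ a^n = 1/(1 − a) = -1/16761;  first 6 digits = (1, 0, 7, 3, 15, 10)

v_17(a) = 2 ≥ 1, so the series converges in ℤ_17 to 1/(1 − a) = 1/(1 − 16762) = -1/16761. Expand this rational in ℤ_17: compute digits iteratively via d_i = x_i mod 17, x_{i+1} = (x_i − d_i)/17. The first 6 digits are (1, 0, 7, 3, 15, 10).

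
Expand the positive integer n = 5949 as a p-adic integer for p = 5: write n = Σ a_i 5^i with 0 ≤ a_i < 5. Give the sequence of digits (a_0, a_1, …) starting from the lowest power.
(a_0, a_1, …) = (4, 4, 2, 2, 4, 1)

Repeated division by 5 gives the digits low-to-high: 5949 = 4 + 4·5^1 + 2·5^2 + 2·5^3 + 4·5^4 + 1·5^5. Digit sequence: (4, 4, 2, 2, 4, 1).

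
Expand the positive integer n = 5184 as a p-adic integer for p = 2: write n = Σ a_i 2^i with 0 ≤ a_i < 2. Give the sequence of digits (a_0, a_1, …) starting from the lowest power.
(a_0, a_1, …) = (0, 0, 0, 0, 0, 0, 1, 0, 0, 0, 1, 0, 1)

Repeated division by 2 gives the digits low-to-high: 5184 = 1·2^6 + 1·2^10 + 1·2^12. Digit sequence: (0, 0, 0, 0, 0, 0, 1, 0, 0, 0, 1, 0, 1).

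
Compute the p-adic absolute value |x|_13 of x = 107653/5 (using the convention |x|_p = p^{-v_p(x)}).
|107653/5|_13 = 1/2197

Step 1 — compute v_13(x) by factoring powers of 13 out of the numerator and denominator: v_13(107653/5) = 3. Step 2 — apply |x|_p = p^{-v_p(x)} = 13^{-3} = 1/2197.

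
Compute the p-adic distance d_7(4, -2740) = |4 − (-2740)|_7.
d_7(4, -2740) = 1/343

Step 1 — x − y = 4 − (-2740) = 2744. Step 2 — v_7(2744) = 3 (factor: 2744 = (7^3 · 8); the sign does not affect v_p). Step 3 — |x − y|_7 = 7^{-3} = 1/343.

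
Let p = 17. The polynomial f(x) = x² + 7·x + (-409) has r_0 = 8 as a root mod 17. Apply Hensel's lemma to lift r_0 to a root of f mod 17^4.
r_3 = 25440 (mod 83521)

Hensel: r_{i+1} = r_i − f(r_i)·(f′(r_i))^{-1} mod 17^{i+2}, f′(x) = 2x + 7. Iterate:
  r_0 = 8 (mod 17)
  r_1 = 8 (mod 289)
  r_2 = 875 (mod 4913)
  r_3 = 25440 (mod 83521)
Final: r = 25440 satisfies f(r) ≡ 0 mod 17^4.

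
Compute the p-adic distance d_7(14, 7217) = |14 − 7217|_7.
d_7(14, 7217) = 1/2401

Step 1 — x − y = 14 − 7217 = -7203. Step 2 — v_7(-7203) = 4 (factor: -7203 = −(7^4 · 3); the sign does not affect v_p). Step 3 — |x − y|_7 = 7^{-4} = 1/2401.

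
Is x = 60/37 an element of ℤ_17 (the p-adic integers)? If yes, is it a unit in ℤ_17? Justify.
x ∈ ℤ_17^× (unit); v_17(x) = 0

ℤ_17 = {x ∈ ℚ_17 : v_17(x) ≥ 0} and ℤ_17^× = {x ∈ ℤ_17 : v_17(x) = 0}. Here v_17(60/37) = v_17(num) − v_17(den) = 0; compare against these criteria.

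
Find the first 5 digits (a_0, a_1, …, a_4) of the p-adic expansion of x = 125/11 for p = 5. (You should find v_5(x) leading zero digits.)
(a_0, …, a_4) = (0, 0, 0, 1, 3)

v_5(125/11) = 3, so a_0 = ... = a_2 = 0. Factor out: x = 5^3 · u with u = 1/11 a unit in ℤ_5. Expand u iteratively via a_{v+i} = u_i mod 5, u_{i+1} = (u_i − a_{v+i})/5:
  u_0 = 1/11;  a_3 = 1;  u_1 = (u_0 − 1)/5 = -2/11
  u_1 = -2/11;  a_4 = 3;  u_2 = (u_1 − 3)/5 = -7/11
Digits: (0, 0, 0, 1, 3).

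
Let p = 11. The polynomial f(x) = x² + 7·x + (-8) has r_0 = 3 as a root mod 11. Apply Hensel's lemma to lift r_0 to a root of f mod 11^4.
r_3 = 14633 (mod 14641)

Hensel: r_{i+1} = r_i − f(r_i)·(f′(r_i))^{-1} mod 11^{i+2}, f′(x) = 2x + 7. Iterate:
  r_0 = 3 (mod 11)
  r_1 = 113 (mod 121)
  r_2 = 1323 (mod 1331)
  r_3 = 14633 (mod 14641)
Final: r = 14633 satisfies f(r) ≡ 0 mod 11^4.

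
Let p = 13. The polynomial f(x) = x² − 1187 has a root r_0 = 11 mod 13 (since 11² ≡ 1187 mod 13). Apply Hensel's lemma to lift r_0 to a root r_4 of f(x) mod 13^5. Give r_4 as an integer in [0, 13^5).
r_4 = 363855 (mod 371293)

Hensel's recurrence: r_{i+1} = r_i − f(r_i)·(f′(r_i))^{-1} mod 13^{i+2}, with f′(x) = 2x. Iterate:
  r_0 = 11 (mod 13)
  r_1 = 167 (mod 169)
  r_2 = 1350 (mod 2197)
  r_3 = 21123 (mod 28561)
  r_4 = 363855 (mod 371293)
Final: r_4 = 363855, and one checks f(r_4) ≡ 0 mod 13^5.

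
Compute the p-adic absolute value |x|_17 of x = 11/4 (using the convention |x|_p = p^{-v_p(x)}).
|11/4|_17 = 1

Step 1 — compute v_17(x) by factoring powers of 17 out of the numerator and denominator: v_17(11/4) = 0. Step 2 — apply |x|_p = p^{-v_p(x)} = 17^{0} = 1.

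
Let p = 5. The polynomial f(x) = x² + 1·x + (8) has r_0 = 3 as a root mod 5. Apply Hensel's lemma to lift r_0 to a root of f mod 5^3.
r_2 = 93 (mod 125)

Hensel: r_{i+1} = r_i − f(r_i)·(f′(r_i))^{-1} mod 5^{i+2}, f′(x) = 2x + 1. Iterate:
  r_0 = 3 (mod 5)
  r_1 = 18 (mod 25)
  r_2 = 93 (mod 125)
Final: r = 93 satisfies f(r) ≡ 0 mod 5^3.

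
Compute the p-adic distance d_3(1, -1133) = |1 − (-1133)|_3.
d_3(1, -1133) = 1/81

Step 1 — x − y = 1 − (-1133) = 1134. Step 2 — v_3(1134) = 4 (factor: 1134 = (3^4 · 14); the sign does not affect v_p). Step 3 — |x − y|_3 = 3^{-4} = 1/81.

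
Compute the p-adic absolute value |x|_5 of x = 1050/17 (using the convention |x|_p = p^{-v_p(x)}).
|1050/17|_5 = 1/25

Step 1 — compute v_5(x) by factoring powers of 5 out of the numerator and denominator: v_5(1050/17) = 2. Step 2 — apply |x|_p = p^{-v_p(x)} = 5^{-2} = 1/25.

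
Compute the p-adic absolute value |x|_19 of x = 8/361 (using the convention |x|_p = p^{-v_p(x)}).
|8/361|_19 = 361

Step 1 — compute v_19(x) by factoring powers of 19 out of the numerator and denominator: v_19(8/361) = -2. Step 2 — apply |x|_p = p^{-v_p(x)} = 19^{2} = 361.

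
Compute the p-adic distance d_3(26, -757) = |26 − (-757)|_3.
d_3(26, -757) = 1/27

Step 1 — x − y = 26 − (-757) = 783. Step 2 — v_3(783) = 3 (factor: 783 = (3^3 · 29); the sign does not affect v_p). Step 3 — |x − y|_3 = 3^{-3} = 1/27.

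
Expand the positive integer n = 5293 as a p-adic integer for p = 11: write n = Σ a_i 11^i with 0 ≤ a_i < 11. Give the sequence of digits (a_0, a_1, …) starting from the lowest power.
(a_0, a_1, …) = (2, 8, 10, 3)

Repeated division by 11 gives the digits low-to-high: 5293 = 2 + 8·11^1 + 10·11^2 + 3·11^3. Digit sequence: (2, 8, 10, 3).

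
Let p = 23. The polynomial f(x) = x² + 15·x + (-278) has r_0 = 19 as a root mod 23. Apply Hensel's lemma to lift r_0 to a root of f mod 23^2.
r_1 = 42 (mod 529)

Hensel: r_{i+1} = r_i − f(r_i)·(f′(r_i))^{-1} mod 23^{i+2}, f′(x) = 2x + 15. Iterate:
  r_0 = 19 (mod 23)
  r_1 = 42 (mod 529)
Final: r = 42 satisfies f(r) ≡ 0 mod 23^2.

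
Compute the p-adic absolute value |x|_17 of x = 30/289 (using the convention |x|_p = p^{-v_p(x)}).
|30/289|_17 = 289

Step 1 — compute v_17(x) by factoring powers of 17 out of the numerator and denominator: v_17(30/289) = -2. Step 2 — apply |x|_p = p^{-v_p(x)} = 17^{2} = 289.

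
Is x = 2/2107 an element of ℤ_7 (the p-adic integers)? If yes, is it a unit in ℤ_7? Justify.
x ∉ ℤ_7 (v_7(x) = -2 < 0)

ℤ_7 = {x ∈ ℚ_7 : v_7(x) ≥ 0} and ℤ_7^× = {x ∈ ℤ_7 : v_7(x) = 0}. Here v_7(2/2107) = v_7(num) − v_7(den) = -2; compare against these criteria.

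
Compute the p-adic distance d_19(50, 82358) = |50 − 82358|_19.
d_19(50, 82358) = 1/6859

Step 1 — x − y = 50 − 82358 = -82308. Step 2 — v_19(-82308) = 3 (factor: -82308 = −(19^3 · 12); the sign does not affect v_p). Step 3 — |x − y|_19 = 19^{-3} = 1/6859.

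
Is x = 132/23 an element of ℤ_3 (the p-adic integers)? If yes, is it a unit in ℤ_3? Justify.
x ∈ ℤ_3 but not a unit; v_3(x) = 1 > 0

ℤ_3 = {x ∈ ℚ_3 : v_3(x) ≥ 0} and ℤ_3^× = {x ∈ ℤ_3 : v_3(x) = 0}. Here v_3(132/23) = v_3(num) − v_3(den) = 1; compare against these criteria.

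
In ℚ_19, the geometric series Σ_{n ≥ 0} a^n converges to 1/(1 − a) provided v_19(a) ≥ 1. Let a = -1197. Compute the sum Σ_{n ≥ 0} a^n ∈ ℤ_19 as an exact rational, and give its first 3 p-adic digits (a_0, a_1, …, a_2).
Σ a^n = 1/(1 − a) = 1/1198;  first 3 digits = (1, 13, 13)

v_19(a) = 1 ≥ 1, so the series converges in ℤ_19 to 1/(1 − a) = 1/(1 − (-1197)) = 1/1198. Expand this rational in ℤ_19: compute digits iteratively via d_i = x_i mod 19, x_{i+1} = (x_i − d_i)/19. The first 3 digits are (1, 13, 13).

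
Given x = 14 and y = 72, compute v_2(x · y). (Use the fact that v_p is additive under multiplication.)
v_2(1008) = 4

v_p(x) = 1 (factor: 14 = 2^1 · 7); v_p(y) = 3 (factor: 72 = 2^3 · 9). Additivity: v_p(xy) = v_p(x) + v_p(y) = 1 + 3 = 4. (Direct check: xy = 1008 = 2^4 · (63).)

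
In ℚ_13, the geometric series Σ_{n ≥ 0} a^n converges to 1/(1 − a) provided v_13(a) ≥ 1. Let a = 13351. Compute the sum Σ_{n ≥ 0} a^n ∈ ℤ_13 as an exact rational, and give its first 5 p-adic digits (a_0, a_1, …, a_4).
Σ a^n = 1/(1 − a) = -1/13350;  first 5 digits = (1, 0, 1, 6, 1)

v_13(a) = 2 ≥ 1, so the series converges in ℤ_13 to 1/(1 − a) = 1/(1 − 13351) = -1/13350. Expand this rational in ℤ_13: compute digits iteratively via d_i = x_i mod 13, x_{i+1} = (x_i − d_i)/13. The first 5 digits are (1, 0, 1, 6, 1).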